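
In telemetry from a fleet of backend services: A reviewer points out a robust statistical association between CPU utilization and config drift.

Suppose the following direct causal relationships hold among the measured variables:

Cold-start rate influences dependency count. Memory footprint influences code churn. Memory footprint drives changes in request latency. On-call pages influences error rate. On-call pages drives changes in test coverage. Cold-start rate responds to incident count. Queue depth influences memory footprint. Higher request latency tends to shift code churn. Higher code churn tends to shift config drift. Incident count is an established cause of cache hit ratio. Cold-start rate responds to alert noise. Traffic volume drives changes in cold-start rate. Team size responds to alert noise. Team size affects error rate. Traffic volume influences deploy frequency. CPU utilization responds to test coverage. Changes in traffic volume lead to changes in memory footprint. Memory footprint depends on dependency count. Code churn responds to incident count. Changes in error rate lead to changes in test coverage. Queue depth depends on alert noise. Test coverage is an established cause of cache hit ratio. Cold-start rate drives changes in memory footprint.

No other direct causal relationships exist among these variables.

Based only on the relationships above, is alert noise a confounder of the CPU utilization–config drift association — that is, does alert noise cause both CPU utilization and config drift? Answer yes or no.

yes

Alert noise has a causal path to CPU utilization (alert noise → team size → error rate → test coverage → CPU utilization) and to config drift (alert noise → cold-start rate → memory footprint → code churn → config drift), so it is a common cause of both — a confounder.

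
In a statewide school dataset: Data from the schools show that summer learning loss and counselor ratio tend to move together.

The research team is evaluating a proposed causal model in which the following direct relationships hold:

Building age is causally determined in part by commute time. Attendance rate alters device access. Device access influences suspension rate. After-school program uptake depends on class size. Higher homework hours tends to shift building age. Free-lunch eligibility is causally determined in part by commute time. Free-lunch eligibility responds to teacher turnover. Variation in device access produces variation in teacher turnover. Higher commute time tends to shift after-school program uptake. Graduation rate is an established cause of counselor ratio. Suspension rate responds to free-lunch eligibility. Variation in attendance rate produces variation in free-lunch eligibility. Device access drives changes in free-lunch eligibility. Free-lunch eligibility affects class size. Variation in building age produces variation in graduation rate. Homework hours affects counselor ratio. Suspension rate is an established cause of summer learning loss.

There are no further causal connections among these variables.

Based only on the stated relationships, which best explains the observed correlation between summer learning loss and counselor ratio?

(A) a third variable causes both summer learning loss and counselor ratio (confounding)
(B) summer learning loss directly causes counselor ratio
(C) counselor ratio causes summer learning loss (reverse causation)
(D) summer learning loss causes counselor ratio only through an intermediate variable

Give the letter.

A

Commute time causes summer learning loss (commute time → free-lunch eligibility → suspension rate → summer learning loss) and counselor ratio (commute time → building age → graduation rate → counselor ratio) — a common cause creating the correlation.
There is no stated path from summer learning loss to counselor ratio or from counselor ratio to summer learning loss, so neither direct nor reverse causation applies.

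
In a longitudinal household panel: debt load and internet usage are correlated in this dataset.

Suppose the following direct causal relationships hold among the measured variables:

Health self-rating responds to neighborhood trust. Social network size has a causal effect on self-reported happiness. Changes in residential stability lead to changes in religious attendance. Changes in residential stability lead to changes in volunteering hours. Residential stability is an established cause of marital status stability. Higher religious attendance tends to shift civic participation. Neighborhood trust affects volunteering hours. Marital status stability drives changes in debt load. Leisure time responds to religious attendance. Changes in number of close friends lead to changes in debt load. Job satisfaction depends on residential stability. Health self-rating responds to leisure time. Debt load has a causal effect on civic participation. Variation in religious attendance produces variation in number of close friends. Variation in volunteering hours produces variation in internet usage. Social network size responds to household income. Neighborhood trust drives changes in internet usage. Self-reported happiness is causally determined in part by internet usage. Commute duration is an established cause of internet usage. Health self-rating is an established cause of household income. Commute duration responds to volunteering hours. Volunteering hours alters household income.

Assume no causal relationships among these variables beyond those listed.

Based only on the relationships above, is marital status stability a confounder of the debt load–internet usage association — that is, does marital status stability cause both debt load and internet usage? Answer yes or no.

no

Marital status stability has no stated causal path to internet usage. A confounder must cause both variables, so marital status stability does not qualify.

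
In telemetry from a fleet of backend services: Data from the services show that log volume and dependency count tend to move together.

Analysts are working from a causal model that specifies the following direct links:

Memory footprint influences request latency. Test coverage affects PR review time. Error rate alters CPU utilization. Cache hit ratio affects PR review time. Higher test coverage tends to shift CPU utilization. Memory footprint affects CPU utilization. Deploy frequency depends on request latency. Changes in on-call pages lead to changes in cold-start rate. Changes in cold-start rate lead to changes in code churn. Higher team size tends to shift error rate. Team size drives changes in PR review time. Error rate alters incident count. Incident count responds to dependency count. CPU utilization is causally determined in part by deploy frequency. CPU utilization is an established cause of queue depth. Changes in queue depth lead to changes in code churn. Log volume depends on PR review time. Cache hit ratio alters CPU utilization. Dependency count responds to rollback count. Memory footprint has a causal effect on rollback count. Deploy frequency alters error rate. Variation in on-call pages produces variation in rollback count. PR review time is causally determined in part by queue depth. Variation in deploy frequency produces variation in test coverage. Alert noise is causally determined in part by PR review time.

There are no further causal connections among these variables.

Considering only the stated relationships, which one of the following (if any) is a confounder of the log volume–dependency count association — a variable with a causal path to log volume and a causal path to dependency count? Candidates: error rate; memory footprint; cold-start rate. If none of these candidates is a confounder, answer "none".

Memory footprint causes log volume (memory footprint → CPU utilization → queue depth → PR review time → log volume) and also causes dependency count (memory footprint → rollback count → dependency count); it is a common cause of both.
Each of the other candidates lacks a causal path to at least one of log volume and dependency count, so they do not confound the relationship.

memory footprint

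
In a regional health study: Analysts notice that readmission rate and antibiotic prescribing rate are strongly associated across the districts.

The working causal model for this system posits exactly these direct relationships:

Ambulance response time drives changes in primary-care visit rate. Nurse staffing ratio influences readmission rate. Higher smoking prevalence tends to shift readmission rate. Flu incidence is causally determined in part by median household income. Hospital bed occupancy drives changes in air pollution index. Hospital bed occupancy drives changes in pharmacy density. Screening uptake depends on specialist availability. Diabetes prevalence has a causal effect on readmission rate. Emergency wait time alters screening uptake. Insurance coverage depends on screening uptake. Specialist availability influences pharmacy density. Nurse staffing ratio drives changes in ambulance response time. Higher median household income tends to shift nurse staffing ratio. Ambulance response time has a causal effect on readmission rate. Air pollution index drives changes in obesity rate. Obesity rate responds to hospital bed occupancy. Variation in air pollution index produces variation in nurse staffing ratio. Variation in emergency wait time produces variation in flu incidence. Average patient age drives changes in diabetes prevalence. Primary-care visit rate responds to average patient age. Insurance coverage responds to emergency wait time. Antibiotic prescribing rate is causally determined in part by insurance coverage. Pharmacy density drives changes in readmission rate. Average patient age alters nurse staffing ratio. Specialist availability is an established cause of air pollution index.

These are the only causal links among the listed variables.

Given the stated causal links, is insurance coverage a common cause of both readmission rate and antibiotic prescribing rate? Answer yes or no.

no

Insurance coverage has no stated causal path to readmission rate. A confounder must cause both variables, so insurance coverage does not qualify.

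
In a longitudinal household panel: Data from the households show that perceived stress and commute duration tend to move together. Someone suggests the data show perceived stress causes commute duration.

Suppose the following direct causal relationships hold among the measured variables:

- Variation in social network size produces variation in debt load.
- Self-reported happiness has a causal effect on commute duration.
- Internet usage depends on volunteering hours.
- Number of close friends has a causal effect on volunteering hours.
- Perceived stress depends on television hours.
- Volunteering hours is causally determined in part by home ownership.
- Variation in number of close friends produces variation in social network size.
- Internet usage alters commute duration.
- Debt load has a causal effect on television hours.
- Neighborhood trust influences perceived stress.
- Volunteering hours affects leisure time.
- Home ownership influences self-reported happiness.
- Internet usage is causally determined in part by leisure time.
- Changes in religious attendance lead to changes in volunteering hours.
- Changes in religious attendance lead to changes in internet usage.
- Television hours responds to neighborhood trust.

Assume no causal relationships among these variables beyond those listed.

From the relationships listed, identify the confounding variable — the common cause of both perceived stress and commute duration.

Number of close friends has a causal path to perceived stress (number of close friends → social network size → debt load → television hours → perceived stress) and a separate causal path to commute duration (number of close friends → volunteering hours → internet usage → commute duration), so it is a common cause of both.
No stated relationship gives perceived stress a causal route to commute duration, so the correlation is explained by the shared upstream cause rather than a direct effect.

number of close friends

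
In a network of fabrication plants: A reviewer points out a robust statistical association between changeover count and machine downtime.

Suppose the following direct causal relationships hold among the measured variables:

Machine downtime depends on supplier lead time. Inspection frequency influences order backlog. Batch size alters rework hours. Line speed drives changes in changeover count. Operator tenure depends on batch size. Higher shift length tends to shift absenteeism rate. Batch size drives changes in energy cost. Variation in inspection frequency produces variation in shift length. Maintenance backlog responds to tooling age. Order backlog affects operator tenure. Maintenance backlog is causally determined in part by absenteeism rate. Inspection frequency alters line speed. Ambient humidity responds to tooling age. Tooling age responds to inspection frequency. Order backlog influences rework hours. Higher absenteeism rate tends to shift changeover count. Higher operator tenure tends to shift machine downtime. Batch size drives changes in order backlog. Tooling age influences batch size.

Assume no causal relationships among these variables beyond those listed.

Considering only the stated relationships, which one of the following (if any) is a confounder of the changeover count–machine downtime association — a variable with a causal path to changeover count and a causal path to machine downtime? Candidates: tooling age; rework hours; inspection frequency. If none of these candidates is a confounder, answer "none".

Inspection frequency causes changeover count (inspection frequency → line speed → changeover count) and also causes machine downtime (inspection frequency → order backlog → operator tenure → machine downtime); it is a common cause of both.
Each of the other candidates lacks a causal path to at least one of changeover count and machine downtime, so they do not confound the relationship.

inspection frequency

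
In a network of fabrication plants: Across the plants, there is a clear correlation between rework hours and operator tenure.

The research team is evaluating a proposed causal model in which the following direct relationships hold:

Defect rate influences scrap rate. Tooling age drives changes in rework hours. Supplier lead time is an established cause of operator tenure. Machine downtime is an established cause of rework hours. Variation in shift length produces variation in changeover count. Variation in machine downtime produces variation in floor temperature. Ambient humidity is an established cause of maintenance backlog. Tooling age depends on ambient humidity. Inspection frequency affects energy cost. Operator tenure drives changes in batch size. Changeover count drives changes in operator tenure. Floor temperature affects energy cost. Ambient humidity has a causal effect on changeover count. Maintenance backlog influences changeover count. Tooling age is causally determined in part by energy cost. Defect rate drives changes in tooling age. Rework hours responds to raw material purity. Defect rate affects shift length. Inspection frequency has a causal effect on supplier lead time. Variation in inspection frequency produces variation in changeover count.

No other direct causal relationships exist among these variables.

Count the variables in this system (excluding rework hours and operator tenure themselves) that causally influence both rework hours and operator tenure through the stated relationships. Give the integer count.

3

The common causes are: ambient humidity (to rework hours via ambient humidity → tooling age → rework hours; to operator tenure via ambient humidity → changeover count → operator tenure); defect rate (to rework hours via defect rate → tooling age → rework hours; to operator tenure via defect rate → shift length → changeover count → operator tenure); inspection frequency (to rework hours via inspection frequency → energy cost → tooling age → rework hours; to operator tenure via inspection frequency → supplier lead time → operator tenure).
Every other variable lacks a causal path to at least one of rework hours and operator tenure.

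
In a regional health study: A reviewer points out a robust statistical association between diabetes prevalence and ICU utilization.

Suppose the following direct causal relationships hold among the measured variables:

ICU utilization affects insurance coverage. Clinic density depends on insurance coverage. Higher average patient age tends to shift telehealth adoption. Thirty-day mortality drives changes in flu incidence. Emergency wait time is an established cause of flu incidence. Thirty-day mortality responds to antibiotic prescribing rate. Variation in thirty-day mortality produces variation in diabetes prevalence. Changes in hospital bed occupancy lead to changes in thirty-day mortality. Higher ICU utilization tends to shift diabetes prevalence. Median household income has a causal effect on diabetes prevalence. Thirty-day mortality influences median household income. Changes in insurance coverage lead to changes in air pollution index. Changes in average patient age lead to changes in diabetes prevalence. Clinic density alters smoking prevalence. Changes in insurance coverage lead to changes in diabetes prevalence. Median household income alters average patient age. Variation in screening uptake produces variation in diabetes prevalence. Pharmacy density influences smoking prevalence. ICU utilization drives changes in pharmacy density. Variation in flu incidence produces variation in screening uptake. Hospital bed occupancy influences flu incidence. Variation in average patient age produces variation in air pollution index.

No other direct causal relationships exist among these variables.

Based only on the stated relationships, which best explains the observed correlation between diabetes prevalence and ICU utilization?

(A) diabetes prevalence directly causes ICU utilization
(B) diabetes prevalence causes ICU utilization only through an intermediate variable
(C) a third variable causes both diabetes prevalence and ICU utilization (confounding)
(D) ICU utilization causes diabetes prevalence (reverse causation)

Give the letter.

D

The stated link runs ICU utilization → diabetes prevalence; diabetes prevalence has no causal path to ICU utilization. No variable causes both, so confounding is ruled out. The correlation reflects reverse causation.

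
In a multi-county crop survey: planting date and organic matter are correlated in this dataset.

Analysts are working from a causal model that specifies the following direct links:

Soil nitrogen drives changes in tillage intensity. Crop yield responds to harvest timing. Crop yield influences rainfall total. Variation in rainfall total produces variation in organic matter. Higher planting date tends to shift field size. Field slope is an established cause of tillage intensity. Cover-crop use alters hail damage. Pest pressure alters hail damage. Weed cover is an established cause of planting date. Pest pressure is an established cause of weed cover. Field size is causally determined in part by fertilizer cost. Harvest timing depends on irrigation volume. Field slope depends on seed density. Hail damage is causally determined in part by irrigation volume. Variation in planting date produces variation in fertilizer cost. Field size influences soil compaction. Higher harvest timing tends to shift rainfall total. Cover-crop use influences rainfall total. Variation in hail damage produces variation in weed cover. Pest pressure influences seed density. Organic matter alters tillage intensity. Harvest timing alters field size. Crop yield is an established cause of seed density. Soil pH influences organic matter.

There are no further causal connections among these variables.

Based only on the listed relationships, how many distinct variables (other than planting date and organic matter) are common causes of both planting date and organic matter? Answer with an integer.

The common causes are: cover-crop use (to planting date via cover-crop use → hail damage → weed cover → planting date; to organic matter via cover-crop use → rainfall total → organic matter); irrigation volume (to planting date via irrigation volume → hail damage → weed cover → planting date; to organic matter via irrigation volume → harvest timing → rainfall total → organic matter).
Every other variable lacks a causal path to at least one of planting date and organic matter.

2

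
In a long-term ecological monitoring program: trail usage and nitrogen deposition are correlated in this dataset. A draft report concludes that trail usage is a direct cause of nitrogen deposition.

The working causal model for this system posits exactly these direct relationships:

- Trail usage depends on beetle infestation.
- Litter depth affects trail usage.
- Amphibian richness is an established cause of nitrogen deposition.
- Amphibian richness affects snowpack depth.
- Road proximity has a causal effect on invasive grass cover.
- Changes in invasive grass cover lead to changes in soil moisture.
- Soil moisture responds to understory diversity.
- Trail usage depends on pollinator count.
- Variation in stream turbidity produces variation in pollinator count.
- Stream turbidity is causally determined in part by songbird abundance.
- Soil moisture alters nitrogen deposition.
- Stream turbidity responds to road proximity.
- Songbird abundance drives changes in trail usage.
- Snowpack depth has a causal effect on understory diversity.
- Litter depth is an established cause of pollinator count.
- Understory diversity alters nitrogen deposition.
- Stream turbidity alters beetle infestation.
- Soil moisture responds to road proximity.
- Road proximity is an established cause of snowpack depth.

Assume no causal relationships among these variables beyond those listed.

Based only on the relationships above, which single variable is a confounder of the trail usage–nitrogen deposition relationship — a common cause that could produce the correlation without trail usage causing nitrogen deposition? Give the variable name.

road proximity

Road proximity has a causal path to trail usage (road proximity → stream turbidity → pollinator count → trail usage) and a separate causal path to nitrogen deposition (road proximity → soil moisture → nitrogen deposition), so it is a common cause of both.
No stated relationship gives trail usage a causal route to nitrogen deposition, so the correlation is explained by the shared upstream cause rather than a direct effect.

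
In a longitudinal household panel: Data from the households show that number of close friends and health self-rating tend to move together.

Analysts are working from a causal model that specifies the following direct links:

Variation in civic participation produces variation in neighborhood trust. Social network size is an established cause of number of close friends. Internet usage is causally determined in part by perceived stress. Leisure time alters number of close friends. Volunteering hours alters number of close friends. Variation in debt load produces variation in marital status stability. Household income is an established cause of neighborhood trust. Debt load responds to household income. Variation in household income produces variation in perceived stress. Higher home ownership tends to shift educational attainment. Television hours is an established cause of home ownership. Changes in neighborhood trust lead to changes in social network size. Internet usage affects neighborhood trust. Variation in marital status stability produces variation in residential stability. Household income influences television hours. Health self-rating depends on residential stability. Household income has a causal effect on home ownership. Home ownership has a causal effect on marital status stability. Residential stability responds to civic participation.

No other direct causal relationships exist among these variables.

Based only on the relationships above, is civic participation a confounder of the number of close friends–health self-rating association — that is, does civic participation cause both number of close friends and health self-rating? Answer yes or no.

Civic participation has a causal path to number of close friends (civic participation → neighborhood trust → social network size → number of close friends) and to health self-rating (civic participation → residential stability → health self-rating), so it is a common cause of both — a confounder.

yes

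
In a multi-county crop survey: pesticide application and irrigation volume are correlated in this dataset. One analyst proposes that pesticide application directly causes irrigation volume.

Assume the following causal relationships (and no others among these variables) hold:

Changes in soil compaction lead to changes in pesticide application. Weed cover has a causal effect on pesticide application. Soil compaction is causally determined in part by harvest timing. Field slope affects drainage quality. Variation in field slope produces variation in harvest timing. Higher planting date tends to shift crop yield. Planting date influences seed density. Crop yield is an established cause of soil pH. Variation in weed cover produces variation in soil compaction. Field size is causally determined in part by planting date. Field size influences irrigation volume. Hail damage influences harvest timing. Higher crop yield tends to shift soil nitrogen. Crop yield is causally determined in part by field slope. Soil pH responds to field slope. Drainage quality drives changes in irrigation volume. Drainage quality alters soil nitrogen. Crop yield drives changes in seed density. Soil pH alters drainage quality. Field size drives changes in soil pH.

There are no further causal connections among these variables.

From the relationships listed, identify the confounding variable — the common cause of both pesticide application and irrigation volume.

field slope

Field slope has a causal path to pesticide application (field slope → harvest timing → soil compaction → pesticide application) and a separate causal path to irrigation volume (field slope → drainage quality → irrigation volume), so it is a common cause of both.
No stated relationship gives pesticide application a causal route to irrigation volume, so the correlation is explained by the shared upstream cause rather than a direct effect.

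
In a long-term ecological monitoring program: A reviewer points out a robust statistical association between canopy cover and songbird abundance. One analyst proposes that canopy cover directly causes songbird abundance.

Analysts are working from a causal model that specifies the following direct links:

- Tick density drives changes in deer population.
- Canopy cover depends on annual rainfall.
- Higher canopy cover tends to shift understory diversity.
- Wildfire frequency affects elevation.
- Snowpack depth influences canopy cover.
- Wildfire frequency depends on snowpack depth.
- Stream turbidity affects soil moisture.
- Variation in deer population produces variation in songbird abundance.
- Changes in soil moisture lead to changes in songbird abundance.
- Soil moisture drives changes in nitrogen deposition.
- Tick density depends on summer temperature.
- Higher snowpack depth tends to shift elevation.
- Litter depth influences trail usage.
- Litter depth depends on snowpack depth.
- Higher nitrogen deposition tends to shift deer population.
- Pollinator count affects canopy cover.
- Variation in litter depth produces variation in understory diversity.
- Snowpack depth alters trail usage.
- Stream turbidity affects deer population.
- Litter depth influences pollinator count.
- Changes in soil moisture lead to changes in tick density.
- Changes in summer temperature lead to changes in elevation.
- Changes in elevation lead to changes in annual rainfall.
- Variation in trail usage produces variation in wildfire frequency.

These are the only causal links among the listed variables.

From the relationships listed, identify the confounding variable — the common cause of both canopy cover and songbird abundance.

summer temperature

Summer temperature has a causal path to canopy cover (summer temperature → elevation → annual rainfall → canopy cover) and a separate causal path to songbird abundance (summer temperature → tick density → deer population → songbird abundance), so it is a common cause of both.
No stated relationship gives canopy cover a causal route to songbird abundance, so the correlation is explained by the shared upstream cause rather than a direct effect.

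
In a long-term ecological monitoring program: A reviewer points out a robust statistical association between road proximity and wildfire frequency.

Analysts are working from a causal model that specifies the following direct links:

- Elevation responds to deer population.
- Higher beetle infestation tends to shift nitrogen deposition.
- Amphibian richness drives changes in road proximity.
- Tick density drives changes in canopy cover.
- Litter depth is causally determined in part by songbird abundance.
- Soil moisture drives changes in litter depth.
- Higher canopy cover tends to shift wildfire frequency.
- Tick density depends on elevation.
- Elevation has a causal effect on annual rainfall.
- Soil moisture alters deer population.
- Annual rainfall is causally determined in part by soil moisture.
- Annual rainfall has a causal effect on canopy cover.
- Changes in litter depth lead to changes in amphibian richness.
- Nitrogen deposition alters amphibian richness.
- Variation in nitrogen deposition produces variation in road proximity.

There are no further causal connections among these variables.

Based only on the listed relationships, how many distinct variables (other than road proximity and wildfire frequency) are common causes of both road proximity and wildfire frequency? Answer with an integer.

1

The common causes are: soil moisture (to road proximity via soil moisture → litter depth → amphibian richness → road proximity; to wildfire frequency via soil moisture → annual rainfall → canopy cover → wildfire frequency).
Every other variable lacks a causal path to at least one of road proximity and wildfire frequency.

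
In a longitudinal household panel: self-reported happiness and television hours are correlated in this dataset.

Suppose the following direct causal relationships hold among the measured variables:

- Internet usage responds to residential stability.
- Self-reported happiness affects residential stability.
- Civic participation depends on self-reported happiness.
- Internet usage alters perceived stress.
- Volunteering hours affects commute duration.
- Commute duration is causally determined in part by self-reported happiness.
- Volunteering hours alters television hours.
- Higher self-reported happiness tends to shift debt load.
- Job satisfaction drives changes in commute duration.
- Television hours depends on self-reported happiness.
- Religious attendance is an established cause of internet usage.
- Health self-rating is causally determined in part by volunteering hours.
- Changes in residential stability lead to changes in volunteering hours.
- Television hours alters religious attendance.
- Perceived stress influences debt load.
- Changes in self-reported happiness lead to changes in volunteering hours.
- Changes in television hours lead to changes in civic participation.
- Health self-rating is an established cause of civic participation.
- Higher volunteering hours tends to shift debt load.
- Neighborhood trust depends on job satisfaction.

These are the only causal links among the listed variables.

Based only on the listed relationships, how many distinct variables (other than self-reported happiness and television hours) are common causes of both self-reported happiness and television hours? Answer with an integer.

No listed variable has a causal path to both self-reported happiness and television hours, so there are no common causes.

0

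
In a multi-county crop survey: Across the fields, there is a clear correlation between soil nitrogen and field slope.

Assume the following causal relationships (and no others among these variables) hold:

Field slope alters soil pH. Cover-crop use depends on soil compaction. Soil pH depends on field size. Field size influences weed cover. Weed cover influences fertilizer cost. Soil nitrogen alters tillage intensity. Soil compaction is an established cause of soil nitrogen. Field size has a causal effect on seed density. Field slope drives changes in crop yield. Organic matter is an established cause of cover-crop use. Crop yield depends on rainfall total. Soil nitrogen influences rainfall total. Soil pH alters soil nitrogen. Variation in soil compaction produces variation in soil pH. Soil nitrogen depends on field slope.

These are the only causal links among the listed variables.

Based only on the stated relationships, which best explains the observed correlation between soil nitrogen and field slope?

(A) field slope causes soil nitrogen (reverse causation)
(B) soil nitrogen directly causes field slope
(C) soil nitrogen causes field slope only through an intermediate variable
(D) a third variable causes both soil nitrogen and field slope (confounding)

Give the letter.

The stated link runs field slope → soil nitrogen; soil nitrogen has no causal path to field slope. No variable causes both, so confounding is ruled out. The correlation reflects reverse causation.

A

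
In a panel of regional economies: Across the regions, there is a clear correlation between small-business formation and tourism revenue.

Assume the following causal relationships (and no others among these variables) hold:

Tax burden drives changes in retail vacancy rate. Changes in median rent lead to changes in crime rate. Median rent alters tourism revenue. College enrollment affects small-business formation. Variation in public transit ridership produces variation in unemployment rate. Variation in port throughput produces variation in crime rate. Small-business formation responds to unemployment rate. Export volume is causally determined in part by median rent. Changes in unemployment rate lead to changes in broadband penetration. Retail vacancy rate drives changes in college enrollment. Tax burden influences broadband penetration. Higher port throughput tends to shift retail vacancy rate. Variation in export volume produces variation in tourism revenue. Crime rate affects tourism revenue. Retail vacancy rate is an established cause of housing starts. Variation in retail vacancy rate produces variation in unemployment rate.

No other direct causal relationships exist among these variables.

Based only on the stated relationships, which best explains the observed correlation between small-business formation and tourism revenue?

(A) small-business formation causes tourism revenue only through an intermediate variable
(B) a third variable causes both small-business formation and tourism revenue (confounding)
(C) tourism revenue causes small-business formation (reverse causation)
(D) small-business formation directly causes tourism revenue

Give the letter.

B

Port throughput causes small-business formation (port throughput → retail vacancy rate → college enrollment → small-business formation) and tourism revenue (port throughput → crime rate → tourism revenue) — a common cause creating the correlation.
There is no stated path from small-business formation to tourism revenue or from tourism revenue to small-business formation, so neither direct nor reverse causation applies.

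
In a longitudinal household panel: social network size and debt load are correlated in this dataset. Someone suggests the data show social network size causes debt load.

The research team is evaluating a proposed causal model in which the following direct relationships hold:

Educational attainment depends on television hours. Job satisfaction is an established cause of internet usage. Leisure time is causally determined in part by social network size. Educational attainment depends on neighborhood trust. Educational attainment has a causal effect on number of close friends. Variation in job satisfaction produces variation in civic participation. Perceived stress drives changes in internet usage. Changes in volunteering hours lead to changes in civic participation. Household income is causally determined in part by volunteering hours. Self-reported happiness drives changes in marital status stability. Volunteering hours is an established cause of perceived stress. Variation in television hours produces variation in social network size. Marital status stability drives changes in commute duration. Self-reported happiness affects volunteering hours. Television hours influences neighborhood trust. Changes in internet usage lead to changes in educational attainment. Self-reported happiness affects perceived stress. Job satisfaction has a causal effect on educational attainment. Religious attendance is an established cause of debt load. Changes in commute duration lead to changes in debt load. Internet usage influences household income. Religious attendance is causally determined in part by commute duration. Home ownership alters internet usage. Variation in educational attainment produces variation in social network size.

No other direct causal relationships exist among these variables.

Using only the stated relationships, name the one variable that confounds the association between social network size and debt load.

Self-reported happiness has a causal path to social network size (self-reported happiness → perceived stress → internet usage → educational attainment → social network size) and a separate causal path to debt load (self-reported happiness → marital status stability → commute duration → debt load), so it is a common cause of both.
No stated relationship gives social network size a causal route to debt load, so the correlation is explained by the shared upstream cause rather than a direct effect.

self-reported happiness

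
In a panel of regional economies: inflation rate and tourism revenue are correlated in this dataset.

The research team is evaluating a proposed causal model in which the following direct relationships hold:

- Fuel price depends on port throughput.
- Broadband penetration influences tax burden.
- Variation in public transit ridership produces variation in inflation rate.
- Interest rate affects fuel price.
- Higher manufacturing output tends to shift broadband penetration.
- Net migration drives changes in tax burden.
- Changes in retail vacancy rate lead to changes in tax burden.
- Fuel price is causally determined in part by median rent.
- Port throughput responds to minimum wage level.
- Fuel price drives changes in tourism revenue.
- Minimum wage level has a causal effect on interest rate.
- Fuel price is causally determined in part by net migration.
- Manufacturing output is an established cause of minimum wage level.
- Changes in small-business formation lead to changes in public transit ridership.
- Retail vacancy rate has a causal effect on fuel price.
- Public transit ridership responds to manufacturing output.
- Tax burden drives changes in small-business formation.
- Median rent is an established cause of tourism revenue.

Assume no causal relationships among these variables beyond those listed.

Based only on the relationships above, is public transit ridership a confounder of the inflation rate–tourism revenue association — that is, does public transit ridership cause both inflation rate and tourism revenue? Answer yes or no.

no

Public transit ridership has no stated causal path to tourism revenue. A confounder must cause both variables, so public transit ridership does not qualify.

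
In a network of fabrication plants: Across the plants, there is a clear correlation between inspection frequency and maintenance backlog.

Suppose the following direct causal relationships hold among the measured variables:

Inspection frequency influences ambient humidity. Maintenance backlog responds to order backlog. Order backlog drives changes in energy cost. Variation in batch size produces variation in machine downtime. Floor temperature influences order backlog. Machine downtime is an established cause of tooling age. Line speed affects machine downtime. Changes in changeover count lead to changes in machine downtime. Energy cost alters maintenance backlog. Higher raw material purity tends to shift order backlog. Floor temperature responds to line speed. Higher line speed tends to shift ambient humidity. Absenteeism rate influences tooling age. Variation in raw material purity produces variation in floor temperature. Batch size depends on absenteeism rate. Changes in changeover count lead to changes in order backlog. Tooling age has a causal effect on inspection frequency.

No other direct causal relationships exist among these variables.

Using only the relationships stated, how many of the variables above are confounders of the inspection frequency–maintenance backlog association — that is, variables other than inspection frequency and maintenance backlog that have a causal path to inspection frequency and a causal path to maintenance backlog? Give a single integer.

2

The common causes are: changeover count (to inspection frequency via changeover count → machine downtime → tooling age → inspection frequency; to maintenance backlog via changeover count → order backlog → maintenance backlog); line speed (to inspection frequency via line speed → machine downtime → tooling age → inspection frequency; to maintenance backlog via line speed → floor temperature → order backlog → maintenance backlog).
Every other variable lacks a causal path to at least one of inspection frequency and maintenance backlog.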